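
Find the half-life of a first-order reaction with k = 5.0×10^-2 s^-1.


t½ = ln2/k = 0.693147/(5.0×10^-2 s^-1)
= 13.86 s

13.86 s


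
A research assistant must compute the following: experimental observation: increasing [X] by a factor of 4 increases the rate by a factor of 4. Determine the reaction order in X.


rate ∝ [X]^n
4^n = 4 → n = 1
Order in X: 1

1


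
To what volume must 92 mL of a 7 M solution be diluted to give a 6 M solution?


C1V1 = C2V2
7 × 92 = 6 × V2
V2 = 644/6 = 107.33 mL

107.33 mL


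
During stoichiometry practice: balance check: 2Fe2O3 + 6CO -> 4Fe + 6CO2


Equation: 2Fe2O3 + 6CO -> 4Fe + 6CO2
Check atoms: C: 6=6, Fe: 4=4, O: 12=12
Balanced

Yes, balanced


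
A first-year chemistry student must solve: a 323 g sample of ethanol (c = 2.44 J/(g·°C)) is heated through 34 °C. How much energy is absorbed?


q = mcΔT = 323 × 2.44 × 34
= 26796.08 J

26796.08 J


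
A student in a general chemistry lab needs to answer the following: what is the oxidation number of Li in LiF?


Group 1 metal: +1
Oxidation number: +1

+1


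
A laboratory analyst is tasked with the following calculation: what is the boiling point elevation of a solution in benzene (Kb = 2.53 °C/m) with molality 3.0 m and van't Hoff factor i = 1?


ΔTb = Kb × m × i
= 2.53 × 3.0 × 1
= 7.59 °C

7.59 °C


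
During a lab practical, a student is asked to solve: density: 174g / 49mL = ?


ρ = mass/volume
= 174/49
= 3.551 g/mL

3.551 g/mL


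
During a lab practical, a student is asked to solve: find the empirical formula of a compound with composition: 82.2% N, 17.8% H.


Assume 100 g sample. Moles of each element:
  N: 82.2/14.01 = 5.867 mol
  H: 17.8/1.008 = 17.659 mol
Divide by smallest (5.867):
  N: 5.867/5.867 = 1.0
  H: 17.659/5.867 = 3.01
Empirical formula: NH3

NH3


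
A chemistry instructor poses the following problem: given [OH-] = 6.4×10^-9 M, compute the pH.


pOH = -log10([OH-]) = -log10(6.4×10^-9)
= 9 - log10(6.4) = 8.19
pH = 14 - pOH = 14 - 8.19 = 5.81

5.81


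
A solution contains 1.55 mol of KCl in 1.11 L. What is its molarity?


M = n/V = 1.55/1.11 = 1.396 mol/L

1.396 M


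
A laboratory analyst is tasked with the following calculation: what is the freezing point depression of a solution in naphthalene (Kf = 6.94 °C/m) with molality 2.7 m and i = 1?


ΔTf = Kf × m × i
= 6.94 × 2.7 × 1
= 18.738 °C

18.738 °C


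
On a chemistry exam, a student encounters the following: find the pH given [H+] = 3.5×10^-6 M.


pH = -log10([H+]) = -log10(3.5×10^-6)
= 6 - log10(3.5)
= 6 - 0.54
= 5.46

5.46


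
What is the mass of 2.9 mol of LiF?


M(LiF) = 25.94 g/mol
mass = n × M = 2.9 × 25.94 = 75.23 g

75.23 g


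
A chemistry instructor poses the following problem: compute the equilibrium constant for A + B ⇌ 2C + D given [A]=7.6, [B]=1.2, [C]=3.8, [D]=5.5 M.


Kc = [C]^2[D]/([A][B])
= (3.8^2 × 5.5^1)/(7.6^1 × 1.2^1)
= 79.42/9.12
= 8.708

8.708


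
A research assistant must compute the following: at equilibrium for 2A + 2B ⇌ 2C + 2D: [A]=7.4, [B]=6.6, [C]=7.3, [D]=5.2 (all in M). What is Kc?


Kc = [C]^2[D]^2/([A]^2[B]^2)
= (7.3^2 × 5.2^2)/(7.4^2 × 6.6^2)
= 1440.9616/2385.3456
= 0.6041

0.6041


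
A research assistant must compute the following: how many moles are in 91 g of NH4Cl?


M(NH4Cl) = 53.49 g/mol
n = mass/M = 91/53.49 = 1.7013 mol

1.7013 mol


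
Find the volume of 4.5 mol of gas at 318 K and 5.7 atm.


PV = nRT  (R = 0.08206 L·atm/(mol·K))
V = nRT/P = 4.5×0.08206×318/5.7
= 20.601 L

20.601 L


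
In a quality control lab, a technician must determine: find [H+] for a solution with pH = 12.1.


[H+] = 10^(-pH) = 10^(-12.1)
= 7.94×10^-13 M

7.94×10^-13 M


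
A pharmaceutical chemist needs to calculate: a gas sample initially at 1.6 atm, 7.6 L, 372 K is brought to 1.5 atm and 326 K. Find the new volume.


P1V1/T1 = P2V2/T2
V2 = P1V1T2/(T1P2)
= 1.6×7.6×326/(372×1.5)
= 7.104 L

7.104 L


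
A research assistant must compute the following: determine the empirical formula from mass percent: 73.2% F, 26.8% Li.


Assume 100 g sample. Moles of each element:
  F: 73.2/19.0 = 3.853 mol
  Li: 26.8/6.94 = 3.862 mol
Divide by smallest (3.853):
  F: 3.853/3.853 = 1.0
  Li: 3.862/3.853 = 1.0
Empirical formula: LiF

LiF


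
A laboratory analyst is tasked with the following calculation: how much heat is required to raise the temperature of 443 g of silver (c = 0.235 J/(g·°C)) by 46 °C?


q = mcΔT = 443 × 0.235 × 46
= 4788.83 J

4788.83 J


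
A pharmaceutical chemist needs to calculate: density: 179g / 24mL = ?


ρ = mass/volume
= 179/24
= 7.458 g/mL

7.458 g/mL


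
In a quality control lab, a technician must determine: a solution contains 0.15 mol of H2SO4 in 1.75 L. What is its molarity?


M = n/V = 0.15/1.75 = 0.086 mol/L

0.086 M


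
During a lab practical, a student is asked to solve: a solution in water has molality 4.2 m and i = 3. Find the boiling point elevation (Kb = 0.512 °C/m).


ΔTb = Kb × m × i
= 0.512 × 4.2 × 3
= 6.4512 °C

6.4512 °C


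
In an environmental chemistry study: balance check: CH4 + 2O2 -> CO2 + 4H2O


Equation: CH4 + 2O2 -> CO2 + 4H2O
Check atoms: C: 1=1, H: 4≠8, O: 4≠6
Not balanced

No, not balanced


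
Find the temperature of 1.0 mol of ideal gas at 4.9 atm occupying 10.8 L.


PV = nRT  (R = 0.08206 L·atm/(mol·K))
T = PV/(nR) = 4.9×10.8/(1.0×0.08206)
= 52.92/0.082060
= 644.89 K

644.89 K


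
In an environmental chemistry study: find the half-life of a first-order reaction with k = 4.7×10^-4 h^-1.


t½ = ln2/k = 0.693147/(4.7×10^-4 h^-1)
= 1475 h

1475 h


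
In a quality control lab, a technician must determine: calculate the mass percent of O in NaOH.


M(NaOH) = 1×22.99 + 1×16.0 + 1×1.008 = 39.998 g/mol
Mass of O = 1 × 16.0 = 16.00 g/mol
% O = 16.00/39.998 × 100 = 40.00%

40.00%


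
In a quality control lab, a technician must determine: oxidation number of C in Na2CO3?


2(+1) + x + 3(-2) = 0, so x = +4
Oxidation number: +4

+4


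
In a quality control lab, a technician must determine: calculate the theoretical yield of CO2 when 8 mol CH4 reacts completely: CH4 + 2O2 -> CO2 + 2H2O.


Mole ratio CO2:CH4 = 1:1
n(CO2) = 8 × 1/1 = 8.000 mol
mass = 8.000 × 44.01 = 352.08 g

352.08 g


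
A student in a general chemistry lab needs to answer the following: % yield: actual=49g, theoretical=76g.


% yield = actual/theoretical × 100
= 49/76 × 100
= 64.47%

64.47%


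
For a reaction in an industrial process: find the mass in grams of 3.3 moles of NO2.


M(NO2) = 46.01 g/mol
mass = n × M = 3.3 × 46.01 = 151.83 g

151.83 g


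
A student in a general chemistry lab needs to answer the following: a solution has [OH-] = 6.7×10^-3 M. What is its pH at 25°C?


pOH = -log10([OH-]) = -log10(6.7×10^-3)
= 3 - log10(6.7) = 2.17
pH = 14 - pOH = 14 - 2.17 = 11.83

11.83


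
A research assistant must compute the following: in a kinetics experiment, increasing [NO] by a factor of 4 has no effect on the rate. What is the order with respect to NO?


rate ∝ [NO]^n
rate ∝ [NO]^0
Order in NO: 0

0


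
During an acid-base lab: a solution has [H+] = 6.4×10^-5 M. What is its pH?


pH = -log10([H+]) = -log10(6.4×10^-5)
= 5 - log10(6.4)
= 5 - 0.81
= 4.19

4.19


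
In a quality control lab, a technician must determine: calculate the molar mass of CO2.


M(CO2) = 1×12.01 + 2×16.0
= 12.01 + 32.0
= 44.01 g/mol

44.01 g/mol


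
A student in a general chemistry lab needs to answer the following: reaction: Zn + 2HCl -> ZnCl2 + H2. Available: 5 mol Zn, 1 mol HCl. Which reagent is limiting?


Mole ratio available / coefficient:
  Zn: 5/1 = 5.000
  HCl: 1/2 = 0.500
Smaller ratio is limiting.

HCl


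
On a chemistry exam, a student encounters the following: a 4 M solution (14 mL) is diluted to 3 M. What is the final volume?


C1V1 = C2V2
4 × 14 = 3 × V2
V2 = 56/3 = 18.67 mL

18.67 mL


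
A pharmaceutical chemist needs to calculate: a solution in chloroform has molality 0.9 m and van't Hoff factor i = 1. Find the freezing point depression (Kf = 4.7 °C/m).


ΔTf = Kf × m × i
= 4.7 × 0.9 × 1
= 4.23 °C

4.23 °C


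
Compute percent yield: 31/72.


% yield = actual/theoretical × 100
= 31/72 × 100
= 43.06%

43.06%


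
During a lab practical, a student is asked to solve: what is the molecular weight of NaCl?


M(NaCl) = 1×22.99 + 1×35.45
= 22.99 + 35.45
= 58.44 g/mol

58.44 g/mol


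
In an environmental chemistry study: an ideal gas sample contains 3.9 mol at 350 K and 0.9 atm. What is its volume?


PV = nRT  (R = 0.08206 L·atm/(mol·K))
V = nRT/P = 3.9×0.08206×350/0.9
= 124.458 L

124.458 L


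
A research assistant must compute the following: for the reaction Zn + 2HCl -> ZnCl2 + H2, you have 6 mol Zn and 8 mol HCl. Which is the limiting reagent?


Mole ratio available / coefficient:
  Zn: 6/1 = 6.000
  HCl: 8/2 = 4.000
Smaller ratio is limiting.

HCl


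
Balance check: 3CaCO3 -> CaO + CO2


Equation: 3CaCO3 -> CaO + CO2
Check atoms: C: 3≠1, Ca: 3≠1, O: 9≠3
Not balanced

No, not balanced


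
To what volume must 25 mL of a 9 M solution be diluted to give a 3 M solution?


C1V1 = C2V2
9 × 25 = 3 × V2
V2 = 225/3 = 75.0 mL

75.0 mL


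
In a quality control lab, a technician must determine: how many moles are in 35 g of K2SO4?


M(K2SO4) = 174.27 g/mol
n = mass/M = 35/174.27 = 0.2008 mol

0.2008 mol


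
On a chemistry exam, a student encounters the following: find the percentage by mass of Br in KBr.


M(KBr) = 1×39.1 + 1×79.9 = 119.00 g/mol
Mass of Br = 1 × 79.9 = 79.90 g/mol
% Br = 79.90/119.00 × 100 = 67.14%

67.14%


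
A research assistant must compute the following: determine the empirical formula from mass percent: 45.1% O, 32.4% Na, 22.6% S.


Assume 100 g sample. Moles of each element:
  O: 45.1/16.0 = 2.819 mol
  Na: 32.4/22.99 = 1.409 mol
  S: 22.6/32.07 = 0.705 mol
Divide by smallest (0.705):
  O: 2.819/0.705 = 4.0
  Na: 1.409/0.705 = 2.0
  S: 0.705/0.705 = 1.0
Empirical formula: Na2SO4

Na2SO4


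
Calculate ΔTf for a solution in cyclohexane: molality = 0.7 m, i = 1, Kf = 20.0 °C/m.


ΔTf = Kf × m × i
= 20.0 × 0.7 × 1
= 14.0 °C

14.0 °C


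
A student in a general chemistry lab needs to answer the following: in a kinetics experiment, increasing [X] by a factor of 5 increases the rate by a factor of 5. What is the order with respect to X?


rate ∝ [X]^n
5^n = 5 → n = 1
Order in X: 1

1


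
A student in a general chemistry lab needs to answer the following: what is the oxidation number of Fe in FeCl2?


x + 2(-1) = 0, so x = +2
Oxidation number: +2

+2


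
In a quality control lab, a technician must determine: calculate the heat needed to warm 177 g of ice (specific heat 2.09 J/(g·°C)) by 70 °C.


q = mcΔT = 177 × 2.09 × 70
= 25895.10 J

25895.10 J


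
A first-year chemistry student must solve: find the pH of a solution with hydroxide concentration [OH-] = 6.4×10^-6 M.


pOH = -log10([OH-]) = -log10(6.4×10^-6)
= 6 - log10(6.4) = 5.19
pH = 14 - pOH = 14 - 5.19 = 8.81

8.81


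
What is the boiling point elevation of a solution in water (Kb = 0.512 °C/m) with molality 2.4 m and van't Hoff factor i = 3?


ΔTb = Kb × m × i
= 0.512 × 2.4 × 3
= 3.6864 °C

3.6864 °C


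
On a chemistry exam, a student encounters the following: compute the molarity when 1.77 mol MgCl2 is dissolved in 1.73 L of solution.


M = n/V = 1.77/1.73 = 1.023 mol/L

1.023 M


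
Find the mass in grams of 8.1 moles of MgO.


M(MgO) = 40.31 g/mol
mass = n × M = 8.1 × 40.31 = 326.51 g

326.51 g


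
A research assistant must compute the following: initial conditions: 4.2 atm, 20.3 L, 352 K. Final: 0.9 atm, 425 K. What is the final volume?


P1V1/T1 = P2V2/T2
V2 = P1V1T2/(T1P2)
= 4.2×20.3×425/(352×0.9)
= 114.38 L

114.38 L


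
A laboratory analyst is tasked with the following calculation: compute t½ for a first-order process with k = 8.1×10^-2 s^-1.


t½ = ln2/k = 0.693147/(8.1×10^-2 s^-1)
= 8.557 s

8.557 s


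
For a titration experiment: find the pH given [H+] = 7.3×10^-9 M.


pH = -log10([H+]) = -log10(7.3×10^-9)
= 9 - log10(7.3)
= 9 - 0.86
= 8.14

8.14


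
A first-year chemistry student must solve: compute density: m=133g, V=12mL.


ρ = mass/volume
= 133/12
= 11.083 g/mL

11.083 g/mL


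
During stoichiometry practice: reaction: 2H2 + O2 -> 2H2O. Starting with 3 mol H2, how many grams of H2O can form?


Mole ratio H2O:H2 = 2:2
n(H2O) = 3 × 2/2 = 3.000 mol
mass = 3.000 × 18.02 = 54.06 g

54.06 g


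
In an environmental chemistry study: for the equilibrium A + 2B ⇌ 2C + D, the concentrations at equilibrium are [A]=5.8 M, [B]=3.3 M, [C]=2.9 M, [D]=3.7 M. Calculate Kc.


Kc = [C]^2[D]/([A][B]^2)
= (2.9^2 × 3.7^1)/(5.8^1 × 3.3^2)
= 31.117/63.162
= 0.4927

0.4927


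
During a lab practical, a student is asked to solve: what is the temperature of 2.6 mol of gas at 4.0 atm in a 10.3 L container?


PV = nRT  (R = 0.08206 L·atm/(mol·K))
T = PV/(nR) = 4.0×10.3/(2.6×0.08206)
= 41.20/0.213356
= 193.10 K

193.10 K


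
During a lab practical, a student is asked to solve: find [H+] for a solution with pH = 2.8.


[H+] = 10^(-pH) = 10^(-2.8)
= 1.58×10^-3 M

1.58×10^-3 M


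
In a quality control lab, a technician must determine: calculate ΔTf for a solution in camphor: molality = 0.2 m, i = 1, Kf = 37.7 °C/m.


ΔTf = Kf × m × i
= 37.7 × 0.2 × 1
= 7.54 °C

7.54 °C


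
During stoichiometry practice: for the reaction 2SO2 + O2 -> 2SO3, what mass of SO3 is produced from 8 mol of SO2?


Mole ratio SO3:SO2 = 2:2
n(SO3) = 8 × 2/2 = 8.000 mol
mass = 8.000 × 80.07 = 640.56 g

640.56 g


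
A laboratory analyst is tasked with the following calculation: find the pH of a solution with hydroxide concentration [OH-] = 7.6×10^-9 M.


pOH = -log10([OH-]) = -log10(7.6×10^-9)
= 9 - log10(7.6) = 8.12
pH = 14 - pOH = 14 - 8.12 = 5.88

5.88


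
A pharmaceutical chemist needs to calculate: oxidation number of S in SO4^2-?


x + 4(-2) = -2, so x = +6
Oxidation number: +6

+6


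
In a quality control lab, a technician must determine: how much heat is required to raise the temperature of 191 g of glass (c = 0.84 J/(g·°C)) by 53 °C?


q = mcΔT = 191 × 0.84 × 53
= 8503.32 J

8503.32 J


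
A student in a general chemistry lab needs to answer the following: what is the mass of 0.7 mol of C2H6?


M(C2H6) = 30.07 g/mol
mass = n × M = 0.7 × 30.07 = 21.05 g

21.05 g


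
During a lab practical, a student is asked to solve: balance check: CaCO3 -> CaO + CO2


Equation: CaCO3 -> CaO + CO2
Check atoms: C: 1=1, Ca: 1=1, O: 3=3
Balanced

Yes, balanced


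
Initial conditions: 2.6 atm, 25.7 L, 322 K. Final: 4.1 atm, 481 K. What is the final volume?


P1V1/T1 = P2V2/T2
V2 = P1V1T2/(T1P2)
= 2.6×25.7×481/(322×4.1)
= 24.345 L

24.345 L


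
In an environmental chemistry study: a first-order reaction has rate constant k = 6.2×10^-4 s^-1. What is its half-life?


t½ = ln2/k = 0.693147/(6.2×10^-4 s^-1)
= 1118 s

1118 s


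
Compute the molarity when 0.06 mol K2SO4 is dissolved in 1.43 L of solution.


M = n/V = 0.06/1.43 = 0.042 mol/L

0.042 M


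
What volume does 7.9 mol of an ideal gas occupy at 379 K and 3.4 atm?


PV = nRT  (R = 0.08206 L·atm/(mol·K))
V = nRT/P = 7.9×0.08206×379/3.4
= 72.263 L

72.263 L


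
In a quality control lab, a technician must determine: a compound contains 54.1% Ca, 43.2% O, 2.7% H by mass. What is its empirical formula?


Assume 100 g sample. Moles of each element:
  Ca: 54.1/40.08 = 1.35 mol
  O: 43.2/16.0 = 2.7 mol
  H: 2.7/1.008 = 2.679 mol
Divide by smallest (1.35):
  Ca: 1.35/1.35 = 1.0
  O: 2.7/1.35 = 2.0
  H: 2.679/1.35 = 1.98
Empirical formula: CaO2H2

CaO2H2


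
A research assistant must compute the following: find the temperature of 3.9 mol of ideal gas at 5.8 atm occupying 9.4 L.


PV = nRT  (R = 0.08206 L·atm/(mol·K))
T = PV/(nR) = 5.8×9.4/(3.9×0.08206)
= 54.52/0.320034
= 170.36 K

170.36 K


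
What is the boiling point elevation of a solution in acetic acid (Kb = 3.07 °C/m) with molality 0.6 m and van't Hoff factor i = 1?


ΔTb = Kb × m × i
= 3.07 × 0.6 × 1
= 1.842 °C

1.842 °C


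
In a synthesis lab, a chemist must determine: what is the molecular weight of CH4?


M(CH4) = 1×12.01 + 4×1.008
= 12.01 + 4.03
= 16.04 g/mol

16.04 g/mol


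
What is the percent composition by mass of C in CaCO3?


M(CaCO3) = 1×40.08 + 1×12.01 + 3×16.0 = 100.09 g/mol
Mass of C = 1 × 12.01 = 12.01 g/mol
% C = 12.01/100.09 × 100 = 12.00%

12.00%


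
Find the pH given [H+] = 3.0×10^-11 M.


pH = -log10([H+]) = -log10(3.0×10^-11)
= 11 - log10(3.0)
= 11 - 0.48
= 10.52

10.52


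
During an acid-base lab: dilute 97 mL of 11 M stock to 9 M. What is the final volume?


C1V1 = C2V2
11 × 97 = 9 × V2
V2 = 1067/9 = 118.56 mL

118.56 mL


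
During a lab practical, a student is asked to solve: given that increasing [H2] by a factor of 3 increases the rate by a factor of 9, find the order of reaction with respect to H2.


rate ∝ [H2]^n
3^n = 9 → n = 2
Order in H2: 2

2


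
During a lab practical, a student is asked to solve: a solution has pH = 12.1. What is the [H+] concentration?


[H+] = 10^(-pH) = 10^(-12.1)
= 7.94×10^-13 M

7.94×10^-13 M


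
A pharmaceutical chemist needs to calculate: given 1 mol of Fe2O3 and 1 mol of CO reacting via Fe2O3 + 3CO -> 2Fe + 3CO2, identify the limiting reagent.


Mole ratio available / coefficient:
  Fe2O3: 1/1 = 1.000
  CO: 1/3 = 0.333
Smaller ratio is limiting.

CO


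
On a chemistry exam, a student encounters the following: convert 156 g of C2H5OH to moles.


M(C2H5OH) = 46.07 g/mol
n = mass/M = 156/46.07 = 3.3862 mol

3.3862 mol


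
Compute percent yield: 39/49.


% yield = actual/theoretical × 100
= 39/49 × 100
= 79.59%

79.59%


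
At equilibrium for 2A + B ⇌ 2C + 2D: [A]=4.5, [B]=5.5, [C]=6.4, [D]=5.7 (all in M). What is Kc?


Kc = [C]^2[D]^2/([A]^2[B])
= (6.4^2 × 5.7^2)/(4.5^2 × 5.5^1)
= 1330.7904/111.375
= 11.95

11.95


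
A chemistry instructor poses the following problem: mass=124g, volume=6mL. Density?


ρ = mass/volume
= 124/6
= 20.667 g/mL

20.667 g/mL


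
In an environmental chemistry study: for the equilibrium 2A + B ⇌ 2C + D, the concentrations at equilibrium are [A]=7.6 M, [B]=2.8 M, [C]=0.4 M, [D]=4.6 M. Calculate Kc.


Kc = [C]^2[D]/([A]^2[B])
= (0.4^2 × 4.6^1)/(7.6^2 × 2.8^1)
= 0.736/161.728
= 0.004551

0.004551


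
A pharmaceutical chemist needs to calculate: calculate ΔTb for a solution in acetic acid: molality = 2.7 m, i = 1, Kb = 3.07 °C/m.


ΔTb = Kb × m × i
= 3.07 × 2.7 × 1
= 8.289 °C

8.289 °C


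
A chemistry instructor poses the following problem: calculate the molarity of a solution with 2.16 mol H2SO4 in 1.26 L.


M = n/V = 2.16/1.26 = 1.714 mol/L

1.714 M


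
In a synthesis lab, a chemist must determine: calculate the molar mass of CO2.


M(CO2) = 1×12.01 + 2×16.0
= 12.01 + 32.0
= 44.01 g/mol

44.01 g/mol


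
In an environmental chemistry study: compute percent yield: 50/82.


% yield = actual/theoretical × 100
= 50/82 × 100
= 60.98%

60.98%


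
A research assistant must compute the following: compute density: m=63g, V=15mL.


ρ = mass/volume
= 63/15
= 4.2 g/mL

4.2 g/mL


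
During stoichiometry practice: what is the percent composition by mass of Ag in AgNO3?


M(AgNO3) = 1×107.87 + 1×14.01 + 3×16.0 = 169.88 g/mol
Mass of Ag = 1 × 107.87 = 107.87 g/mol
% Ag = 107.87/169.88 × 100 = 63.50%

63.50%


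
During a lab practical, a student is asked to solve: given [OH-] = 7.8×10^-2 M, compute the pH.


pOH = -log10([OH-]) = -log10(7.8×10^-2)
= 2 - log10(7.8) = 1.11
pH = 14 - pOH = 14 - 1.11 = 12.89

12.89


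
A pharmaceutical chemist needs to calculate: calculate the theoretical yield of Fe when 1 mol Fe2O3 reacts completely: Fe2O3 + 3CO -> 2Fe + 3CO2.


Mole ratio Fe:Fe2O3 = 2:1
n(Fe) = 1 × 2/1 = 2.000 mol
mass = 2.000 × 55.85 = 111.7 g

111.7 g


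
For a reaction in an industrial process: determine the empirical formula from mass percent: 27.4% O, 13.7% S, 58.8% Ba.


Assume 100 g sample. Moles of each element:
  O: 27.4/16.0 = 1.712 mol
  S: 13.7/32.07 = 0.427 mol
  Ba: 58.8/137.33 = 0.428 mol
Divide by smallest (0.427):
  O: 1.712/0.427 = 4.01
  S: 0.427/0.427 = 1.0
  Ba: 0.428/0.427 = 1.0
Empirical formula: BaSO4

BaSO4


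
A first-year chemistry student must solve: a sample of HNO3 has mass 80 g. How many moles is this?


M(HNO3) = 63.02 g/mol
n = mass/M = 80/63.02 = 1.2694 mol

1.2694 mol


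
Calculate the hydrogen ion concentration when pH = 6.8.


[H+] = 10^(-pH) = 10^(-6.8)
= 1.58×10^-7 M

1.58×10^-7 M


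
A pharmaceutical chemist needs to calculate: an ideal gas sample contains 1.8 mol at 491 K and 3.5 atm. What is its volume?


PV = nRT  (R = 0.08206 L·atm/(mol·K))
V = nRT/P = 1.8×0.08206×491/3.5
= 20.721 L

20.721 L


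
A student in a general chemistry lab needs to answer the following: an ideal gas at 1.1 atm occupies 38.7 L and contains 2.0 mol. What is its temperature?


PV = nRT  (R = 0.08206 L·atm/(mol·K))
T = PV/(nR) = 1.1×38.7/(2.0×0.08206)
= 42.57/0.164120
= 259.38 K

259.38 K


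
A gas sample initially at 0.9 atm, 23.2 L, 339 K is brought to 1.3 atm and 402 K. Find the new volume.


P1V1/T1 = P2V2/T2
V2 = P1V1T2/(T1P2)
= 0.9×23.2×402/(339×1.3)
= 19.046 L

19.046 L


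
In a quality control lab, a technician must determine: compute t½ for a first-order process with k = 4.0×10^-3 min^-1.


t½ = ln2/k = 0.693147/(4.0×10^-3 min^-1)
= 173.3 min

173.3 min


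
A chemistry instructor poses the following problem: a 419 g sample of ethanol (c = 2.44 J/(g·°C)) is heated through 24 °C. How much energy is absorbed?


q = mcΔT = 419 × 2.44 × 24
= 24536.64 J

24536.64 J


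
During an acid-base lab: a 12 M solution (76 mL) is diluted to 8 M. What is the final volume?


C1V1 = C2V2
12 × 76 = 8 × V2
V2 = 912/8 = 114.0 mL

114.0 mL


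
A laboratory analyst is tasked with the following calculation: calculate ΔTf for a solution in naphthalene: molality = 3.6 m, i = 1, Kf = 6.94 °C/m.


ΔTf = Kf × m × i
= 6.94 × 3.6 × 1
= 24.984 °C

24.984 °C


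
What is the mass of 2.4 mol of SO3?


M(SO3) = 80.07 g/mol
mass = n × M = 2.4 × 80.07 = 192.17 g

192.17 g


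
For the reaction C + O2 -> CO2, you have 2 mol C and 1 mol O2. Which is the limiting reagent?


Mole ratio available / coefficient:
  C: 2/1 = 2.000
  O2: 1/1 = 1.000
Smaller ratio is limiting.

O2


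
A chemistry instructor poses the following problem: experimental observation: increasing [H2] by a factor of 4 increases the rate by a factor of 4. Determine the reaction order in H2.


rate ∝ [H2]^n
4^n = 4 → n = 1
Order in H2: 1

1


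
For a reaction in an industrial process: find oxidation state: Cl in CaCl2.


halide: -1
Oxidation number: -1

-1


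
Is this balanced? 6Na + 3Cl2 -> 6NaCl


Equation: 6Na + 3Cl2 -> 6NaCl
Check atoms: Cl: 6=6, Na: 6=6
Balanced

Yes, balanced


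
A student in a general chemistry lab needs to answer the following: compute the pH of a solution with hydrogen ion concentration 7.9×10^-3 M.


pH = -log10([H+]) = -log10(7.9×10^-3)
= 3 - log10(7.9)
= 3 - 0.9
= 2.1

2.1


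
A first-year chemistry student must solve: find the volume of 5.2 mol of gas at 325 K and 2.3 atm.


PV = nRT  (R = 0.08206 L·atm/(mol·K))
V = nRT/P = 5.2×0.08206×325/2.3
= 60.296 L

60.296 L


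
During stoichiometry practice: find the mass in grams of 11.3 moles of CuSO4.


M(CuSO4) = 159.62 g/mol
mass = n × M = 11.3 × 159.62 = 1803.71 g

1803.71 g


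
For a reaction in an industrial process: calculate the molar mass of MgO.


M(MgO) = 1×24.31 + 1×16.0
= 24.31 + 16.0
= 40.31 g/mol

40.31 g/mol


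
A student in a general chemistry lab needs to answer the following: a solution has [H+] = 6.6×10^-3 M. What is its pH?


pH = -log10([H+]) = -log10(6.6×10^-3)
= 3 - log10(6.6)
= 3 - 0.82
= 2.18

2.18


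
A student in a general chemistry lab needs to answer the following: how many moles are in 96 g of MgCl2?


M(MgCl2) = 95.21 g/mol
n = mass/M = 96/95.21 = 1.0083 mol

1.0083 mol


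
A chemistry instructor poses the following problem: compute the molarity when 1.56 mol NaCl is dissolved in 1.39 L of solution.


M = n/V = 1.56/1.39 = 1.122 mol/L

1.122 M


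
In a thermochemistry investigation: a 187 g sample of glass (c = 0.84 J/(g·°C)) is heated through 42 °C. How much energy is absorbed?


q = mcΔT = 187 × 0.84 × 42
= 6597.36 J

6597.36 J


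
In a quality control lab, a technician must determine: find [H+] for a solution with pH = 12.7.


[H+] = 10^(-pH) = 10^(-12.7)
= 2.0×10^-13 M

2.0×10^-13 M


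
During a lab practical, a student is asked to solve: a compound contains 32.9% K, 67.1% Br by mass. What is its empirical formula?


Assume 100 g sample. Moles of each element:
  K: 32.9/39.1 = 0.841 mol
  Br: 67.1/79.9 = 0.84 mol
Divide by smallest (0.84):
  K: 0.841/0.84 = 1.0
  Br: 0.84/0.84 = 1.0
Empirical formula: KBr

KBr


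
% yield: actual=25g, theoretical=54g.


% yield = actual/theoretical × 100
= 25/54 × 100
= 46.3%

46.3%


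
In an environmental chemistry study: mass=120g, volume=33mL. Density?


ρ = mass/volume
= 120/33
= 3.636 g/mL

3.636 g/mL


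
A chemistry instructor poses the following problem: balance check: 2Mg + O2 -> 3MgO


Equation: 2Mg + O2 -> 3MgO
Check atoms: Mg: 2≠3, O: 2≠3
Not balanced

No, not balanced


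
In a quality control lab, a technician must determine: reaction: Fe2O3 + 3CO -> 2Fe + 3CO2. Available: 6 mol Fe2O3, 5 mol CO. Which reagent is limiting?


Mole ratio available / coefficient:
  Fe2O3: 6/1 = 6.000
  CO: 5/3 = 1.667
Smaller ratio is limiting.

CO


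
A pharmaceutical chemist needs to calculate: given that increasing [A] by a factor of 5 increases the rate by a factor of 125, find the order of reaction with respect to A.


rate ∝ [A]^n
5^n = 125 → n = 3
Order in A: 3

3


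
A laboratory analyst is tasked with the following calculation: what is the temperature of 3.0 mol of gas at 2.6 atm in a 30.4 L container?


PV = nRT  (R = 0.08206 L·atm/(mol·K))
T = PV/(nR) = 2.6×30.4/(3.0×0.08206)
= 79.04/0.246180
= 321.07 K

321.07 K


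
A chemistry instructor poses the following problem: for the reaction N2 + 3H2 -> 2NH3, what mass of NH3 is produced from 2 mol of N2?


Mole ratio NH3:N2 = 2:1
n(NH3) = 2 × 2/1 = 4.000 mol
mass = 4.000 × 17.03 = 68.12 g

68.12 g


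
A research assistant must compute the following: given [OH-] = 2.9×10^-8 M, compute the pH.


pOH = -log10([OH-]) = -log10(2.9×10^-8)
= 8 - log10(2.9) = 7.54
pH = 14 - pOH = 14 - 7.54 = 6.46

6.46


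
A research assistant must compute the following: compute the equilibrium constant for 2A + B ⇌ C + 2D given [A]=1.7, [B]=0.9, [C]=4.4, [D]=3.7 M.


Kc = [C][D]^2/([A]^2[B])
= (4.4^1 × 3.7^2)/(1.7^2 × 0.9^1)
= 60.236/2.601
= 23.16

23.16


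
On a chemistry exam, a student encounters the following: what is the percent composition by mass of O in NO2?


M(NO2) = 1×14.01 + 2×16.0 = 46.01 g/mol
Mass of O = 2 × 16.0 = 32.00 g/mol
% O = 32.00/46.01 × 100 = 69.55%

69.55%


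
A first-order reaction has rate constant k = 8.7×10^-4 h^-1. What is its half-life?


t½ = ln2/k = 0.693147/(8.7×10^-4 h^-1)
= 796.7 h

796.7 h


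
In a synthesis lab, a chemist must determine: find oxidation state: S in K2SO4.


2(+1) + x + 4(-2) = 0, so x = +6
Oxidation number: +6

+6


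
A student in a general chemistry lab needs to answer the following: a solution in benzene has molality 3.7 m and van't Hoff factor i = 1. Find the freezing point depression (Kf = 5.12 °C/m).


ΔTf = Kf × m × i
= 5.12 × 3.7 × 1
= 18.944 °C

18.944 °C


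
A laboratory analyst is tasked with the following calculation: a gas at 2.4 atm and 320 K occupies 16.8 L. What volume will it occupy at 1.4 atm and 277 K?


P1V1/T1 = P2V2/T2
V2 = P1V1T2/(T1P2)
= 2.4×16.8×277/(320×1.4)
= 24.93 L

24.93 L


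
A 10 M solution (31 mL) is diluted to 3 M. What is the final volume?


C1V1 = C2V2
10 × 31 = 3 × V2
V2 = 310/3 = 103.33 mL

103.33 mL


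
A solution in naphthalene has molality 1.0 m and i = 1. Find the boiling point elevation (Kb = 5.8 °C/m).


ΔTb = Kb × m × i
= 5.8 × 1.0 × 1
= 5.8 °C

5.8 °C


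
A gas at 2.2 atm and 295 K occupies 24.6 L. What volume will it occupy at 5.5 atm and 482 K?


P1V1/T1 = P2V2/T2
V2 = P1V1T2/(T1P2)
= 2.2×24.6×482/(295×5.5)
= 16.078 L

16.078 L


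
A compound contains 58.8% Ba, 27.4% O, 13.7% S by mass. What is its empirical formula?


Assume 100 g sample. Moles of each element:
  Ba: 58.8/137.33 = 0.428 mol
  O: 27.4/16.0 = 1.712 mol
  S: 13.7/32.07 = 0.427 mol
Divide by smallest (0.427):
  Ba: 0.428/0.427 = 1.0
  O: 1.712/0.427 = 4.01
  S: 0.427/0.427 = 1.0
Empirical formula: BaSO4

BaSO4


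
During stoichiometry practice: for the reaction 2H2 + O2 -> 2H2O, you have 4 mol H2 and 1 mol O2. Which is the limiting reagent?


Mole ratio available / coefficient:
  H2: 4/2 = 2.000
  O2: 1/1 = 1.000
Smaller ratio is limiting.

O2


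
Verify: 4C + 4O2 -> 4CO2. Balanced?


Equation: 4C + 4O2 -> 4CO2
Check atoms: C: 4=4, O: 8=8
Balanced

Yes, balanced


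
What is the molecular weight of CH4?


M(CH4) = 1×12.01 + 4×1.008
= 12.01 + 4.03
= 16.04 g/mol

16.04 g/mol


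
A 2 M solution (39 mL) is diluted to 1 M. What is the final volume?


C1V1 = C2V2
2 × 39 = 1 × V2
V2 = 78/1 = 78.0 mL

78.0 mL


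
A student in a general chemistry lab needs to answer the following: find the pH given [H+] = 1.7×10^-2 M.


pH = -log10([H+]) = -log10(1.7×10^-2)
= 2 - log10(1.7)
= 2 - 0.23
= 1.77

1.77


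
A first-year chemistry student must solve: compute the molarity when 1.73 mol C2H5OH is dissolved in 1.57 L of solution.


M = n/V = 1.73/1.57 = 1.102 mol/L

1.102 M


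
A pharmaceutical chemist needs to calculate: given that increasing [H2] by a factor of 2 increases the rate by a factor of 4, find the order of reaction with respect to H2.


rate ∝ [H2]^n
2^n = 4 → n = 2
Order in H2: 2

2


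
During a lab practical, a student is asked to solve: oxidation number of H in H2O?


H is +1 with nonmetals
Oxidation number: +1

+1


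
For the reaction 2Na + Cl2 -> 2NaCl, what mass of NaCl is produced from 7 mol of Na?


Mole ratio NaCl:Na = 2:2
n(NaCl) = 7 × 2/2 = 7.000 mol
mass = 7.000 × 58.44 = 409.08 g

409.08 g


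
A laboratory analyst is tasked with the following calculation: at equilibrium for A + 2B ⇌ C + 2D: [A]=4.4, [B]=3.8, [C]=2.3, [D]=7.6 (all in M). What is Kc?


Kc = [C][D]^2/([A][B]^2)
= (2.3^1 × 7.6^2)/(4.4^1 × 3.8^2)
= 132.848/63.536
= 2.091

2.091


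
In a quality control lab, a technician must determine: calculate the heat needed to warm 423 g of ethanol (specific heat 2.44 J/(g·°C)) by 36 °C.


q = mcΔT = 423 × 2.44 × 36
= 37156.32 J

37156.32 J


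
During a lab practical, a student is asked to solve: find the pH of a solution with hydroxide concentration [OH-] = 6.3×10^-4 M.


pOH = -log10([OH-]) = -log10(6.3×10^-4)
= 4 - log10(6.3) = 3.2
pH = 14 - pOH = 14 - 3.2 = 10.8

10.8


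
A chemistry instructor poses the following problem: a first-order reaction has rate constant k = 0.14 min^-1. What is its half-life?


t½ = ln2/k = 0.693147/(0.14 min^-1)
= 4.951 min

4.951 min


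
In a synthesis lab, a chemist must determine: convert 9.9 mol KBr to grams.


M(KBr) = 119.0 g/mol
mass = n × M = 9.9 × 119.0 = 1178.10 g

1178.10 g


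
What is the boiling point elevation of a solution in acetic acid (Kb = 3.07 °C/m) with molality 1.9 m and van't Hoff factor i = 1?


ΔTb = Kb × m × i
= 3.07 × 1.9 × 1
= 5.833 °C

5.833 °C


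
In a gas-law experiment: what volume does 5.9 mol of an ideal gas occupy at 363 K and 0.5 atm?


PV = nRT  (R = 0.08206 L·atm/(mol·K))
V = nRT/P = 5.9×0.08206×363/0.5
= 351.496 L

351.496 L


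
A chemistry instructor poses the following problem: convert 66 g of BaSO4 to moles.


M(BaSO4) = 233.4 g/mol
n = mass/M = 66/233.4 = 0.2828 mol

0.2828 mol


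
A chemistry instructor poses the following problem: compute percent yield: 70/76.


% yield = actual/theoretical × 100
= 70/76 × 100
= 92.11%

92.11%


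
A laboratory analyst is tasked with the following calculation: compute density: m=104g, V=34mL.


ρ = mass/volume
= 104/34
= 3.059 g/mL

3.059 g/mL


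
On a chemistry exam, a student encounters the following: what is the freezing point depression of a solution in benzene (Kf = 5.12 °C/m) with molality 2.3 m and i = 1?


ΔTf = Kf × m × i
= 5.12 × 2.3 × 1
= 11.776 °C

11.776 °C


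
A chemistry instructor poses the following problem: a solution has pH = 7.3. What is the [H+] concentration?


[H+] = 10^(-pH) = 10^(-7.3)
= 5.01×10^-8 M

5.01×10^-8 M


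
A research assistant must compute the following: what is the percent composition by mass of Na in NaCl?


M(NaCl) = 1×22.99 + 1×35.45 = 58.44 g/mol
Mass of Na = 1 × 22.99 = 22.99 g/mol
% Na = 22.99/58.44 × 100 = 39.34%

39.34%


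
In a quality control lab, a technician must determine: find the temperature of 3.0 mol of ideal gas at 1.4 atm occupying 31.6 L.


PV = nRT  (R = 0.08206 L·atm/(mol·K))
T = PV/(nR) = 1.4×31.6/(3.0×0.08206)
= 44.24/0.246180
= 179.71 K

179.71 K


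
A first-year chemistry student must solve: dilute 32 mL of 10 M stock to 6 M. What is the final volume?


C1V1 = C2V2
10 × 32 = 6 × V2
V2 = 320/6 = 53.33 mL

53.33 mL


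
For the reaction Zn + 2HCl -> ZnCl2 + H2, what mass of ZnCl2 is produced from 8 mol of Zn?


Mole ratio ZnCl2:Zn = 1:1
n(ZnCl2) = 8 × 1/1 = 8.000 mol
mass = 8.000 × 136.28 = 1090.24 g

1090.24 g


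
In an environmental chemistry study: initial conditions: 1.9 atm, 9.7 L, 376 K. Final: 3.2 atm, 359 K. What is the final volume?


P1V1/T1 = P2V2/T2
V2 = P1V1T2/(T1P2)
= 1.9×9.7×359/(376×3.2)
= 5.499 L

5.499 L


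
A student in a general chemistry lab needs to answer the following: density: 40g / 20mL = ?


ρ = mass/volume
= 40/20
= 2.0 g/mL

2.0 g/mL


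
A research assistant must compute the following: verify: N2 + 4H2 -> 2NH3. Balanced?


Equation: N2 + 4H2 -> 2NH3
Check atoms: H: 8≠6, N: 2=2
Not balanced

No, not balanced


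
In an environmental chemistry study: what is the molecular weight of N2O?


M(N2O) = 2×14.01 + 1×16.0
= 28.02 + 16.0
= 44.02 g/mol

44.02 g/mol


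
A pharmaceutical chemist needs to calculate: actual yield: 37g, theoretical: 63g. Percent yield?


% yield = actual/theoretical × 100
= 37/63 × 100
= 58.73%

58.73%


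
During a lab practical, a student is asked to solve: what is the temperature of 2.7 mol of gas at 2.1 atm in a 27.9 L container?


PV = nRT  (R = 0.08206 L·atm/(mol·K))
T = PV/(nR) = 2.1×27.9/(2.7×0.08206)
= 58.59/0.221562
= 264.44 K

264.44 K


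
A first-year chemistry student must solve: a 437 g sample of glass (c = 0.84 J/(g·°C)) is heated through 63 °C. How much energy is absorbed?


q = mcΔT = 437 × 0.84 × 63
= 23126.04 J

23126.04 J


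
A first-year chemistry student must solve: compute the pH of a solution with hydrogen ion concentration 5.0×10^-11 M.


pH = -log10([H+]) = -log10(5.0×10^-11)
= 11 - log10(5.0)
= 11 - 0.7
= 10.3

10.3


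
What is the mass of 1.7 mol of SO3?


M(SO3) = 80.07 g/mol
mass = n × M = 1.7 × 80.07 = 136.12 g

136.12 g


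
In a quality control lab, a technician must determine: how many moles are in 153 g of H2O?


M(H2O) = 18.02 g/mol
n = mass/M = 153/18.02 = 8.4906 mol

8.4906 mol


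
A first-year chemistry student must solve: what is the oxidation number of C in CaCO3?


(+2) + x + 3(-2) = 0, so x = +4
Oxidation number: +4

+4


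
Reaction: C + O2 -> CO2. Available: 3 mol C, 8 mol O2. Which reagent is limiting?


Mole ratio available / coefficient:
  C: 3/1 = 3.000
  O2: 8/1 = 8.000
Smaller ratio is limiting.

C


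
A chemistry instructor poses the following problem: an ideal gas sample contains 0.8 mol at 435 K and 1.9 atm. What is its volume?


PV = nRT  (R = 0.08206 L·atm/(mol·K))
V = nRT/P = 0.8×0.08206×435/1.9
= 15.03 L

15.03 L


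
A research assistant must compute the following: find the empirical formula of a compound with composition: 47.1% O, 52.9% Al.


Assume 100 g sample. Moles of each element:
  O: 47.1/16.0 = 2.944 mol
  Al: 52.9/26.98 = 1.961 mol
Divide by smallest (1.961):
  O: 2.944/1.961 = 1.5
  Al: 1.961/1.961 = 1.0
Multiply all ratios by 2 to obtain whole numbers.
Empirical formula: Al2O3

Al2O3


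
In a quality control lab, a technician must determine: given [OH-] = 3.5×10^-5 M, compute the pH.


pOH = -log10([OH-]) = -log10(3.5×10^-5)
= 5 - log10(3.5) = 4.46
pH = 14 - pOH = 14 - 4.46 = 9.54

9.54


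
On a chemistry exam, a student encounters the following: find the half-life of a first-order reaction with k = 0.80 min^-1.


t½ = ln2/k = 0.693147/(0.80 min^-1)
= 0.8664 min

0.8664 min


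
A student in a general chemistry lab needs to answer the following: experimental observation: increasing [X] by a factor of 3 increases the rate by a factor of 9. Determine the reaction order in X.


rate ∝ [X]^n
3^n = 9 → n = 2
Order in X: 2

2


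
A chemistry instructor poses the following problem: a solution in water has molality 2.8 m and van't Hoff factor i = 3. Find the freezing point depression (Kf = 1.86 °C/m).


ΔTf = Kf × m × i
= 1.86 × 2.8 × 3
= 15.624 °C

15.624 °C


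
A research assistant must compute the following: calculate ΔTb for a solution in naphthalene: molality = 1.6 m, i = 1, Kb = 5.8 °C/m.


ΔTb = Kb × m × i
= 5.8 × 1.6 × 1
= 9.28 °C

9.28 °C


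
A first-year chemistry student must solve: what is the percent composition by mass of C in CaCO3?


M(CaCO3) = 1×40.08 + 1×12.01 + 3×16.0 = 100.09 g/mol
Mass of C = 1 × 12.01 = 12.01 g/mol
% C = 12.01/100.09 × 100 = 12.00%

12.00%


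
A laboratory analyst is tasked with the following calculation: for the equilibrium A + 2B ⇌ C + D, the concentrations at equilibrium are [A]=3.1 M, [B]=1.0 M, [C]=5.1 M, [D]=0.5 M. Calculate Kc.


Kc = [C][D]/([A][B]^2)
= (5.1^1 × 0.5^1)/(3.1^1 × 1.0^2)
= 2.55/3.1
= 0.8226

0.8226


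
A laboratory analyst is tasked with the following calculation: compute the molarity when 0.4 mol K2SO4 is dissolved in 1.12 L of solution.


M = n/V = 0.4/1.12 = 0.357 mol/L

0.357 M


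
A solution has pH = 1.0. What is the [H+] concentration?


[H+] = 10^(-pH) = 10^(-1.0)
= 1.0×10^-1 M

1.0×10^-1 M


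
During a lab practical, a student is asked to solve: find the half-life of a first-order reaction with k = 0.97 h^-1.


t½ = ln2/k = 0.693147/(0.97 h^-1)
= 0.7146 h

0.7146 h


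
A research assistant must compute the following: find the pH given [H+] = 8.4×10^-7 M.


pH = -log10([H+]) = -log10(8.4×10^-7)
= 7 - log10(8.4)
= 7 - 0.92
= 6.08

6.08


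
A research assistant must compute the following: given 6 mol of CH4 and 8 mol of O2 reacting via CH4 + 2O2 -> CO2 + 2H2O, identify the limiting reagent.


Mole ratio available / coefficient:
  CH4: 6/1 = 6.000
  O2: 8/2 = 4.000
Smaller ratio is limiting.

O2
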